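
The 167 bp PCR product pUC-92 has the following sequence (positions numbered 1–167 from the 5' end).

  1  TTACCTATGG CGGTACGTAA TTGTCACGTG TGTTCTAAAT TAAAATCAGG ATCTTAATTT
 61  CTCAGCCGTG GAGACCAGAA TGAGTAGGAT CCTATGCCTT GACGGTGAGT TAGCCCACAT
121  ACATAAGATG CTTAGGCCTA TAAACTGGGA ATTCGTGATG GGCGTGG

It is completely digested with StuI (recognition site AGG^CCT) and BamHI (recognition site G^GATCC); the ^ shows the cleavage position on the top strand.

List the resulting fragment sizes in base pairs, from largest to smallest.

The StuI site (AGGCCT) starts at position 134.
StuI cuts after base 3 of each site, so after position 136.
The BamHI site (GGATCC) starts at position 87.
BamHI cuts after the first base of each site, so after position 87.
Combined cut positions: 87, 136.
Linear molecule, 2 cuts → 3 fragments:
  1–87 → 87 bp
  88–136 → 49 bp
  137–167 → 31 bp
Sorted largest to smallest: 87, 49, 31 bp.

87, 49, 31 bp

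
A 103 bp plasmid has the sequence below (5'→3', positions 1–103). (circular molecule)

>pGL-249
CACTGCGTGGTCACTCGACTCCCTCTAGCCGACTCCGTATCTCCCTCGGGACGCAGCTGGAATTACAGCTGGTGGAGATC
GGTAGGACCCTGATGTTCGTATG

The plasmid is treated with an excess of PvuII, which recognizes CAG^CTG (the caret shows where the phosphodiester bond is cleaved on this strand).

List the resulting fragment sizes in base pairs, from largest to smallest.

91, 12 bp

PvuII sites (CAGCTG) start at positions 54, 66.
PvuII cuts after base 3 of each site, so after positions 56, 68.
Circular molecule, 2 cuts → 2 fragments:
  57–68 → 12 bp
  69–103 then 1–56 → 35 + 56 = 91 bp
Sorted largest to smallest: 91, 12 bp.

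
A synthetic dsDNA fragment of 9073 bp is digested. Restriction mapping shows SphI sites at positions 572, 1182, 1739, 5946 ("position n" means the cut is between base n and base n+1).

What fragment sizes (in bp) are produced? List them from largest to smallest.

Linear molecule, 4 cuts → 5 fragments:
  572 − 0 = 572 bp
  1182 − 572 = 610 bp
  1739 − 1182 = 557 bp
  5946 − 1739 = 4207 bp
  9073 − 5946 = 3127 bp
Sorted largest to smallest: 4207, 3127, 610, 572, 557 bp.

4207, 3127, 610, 572, 557 bp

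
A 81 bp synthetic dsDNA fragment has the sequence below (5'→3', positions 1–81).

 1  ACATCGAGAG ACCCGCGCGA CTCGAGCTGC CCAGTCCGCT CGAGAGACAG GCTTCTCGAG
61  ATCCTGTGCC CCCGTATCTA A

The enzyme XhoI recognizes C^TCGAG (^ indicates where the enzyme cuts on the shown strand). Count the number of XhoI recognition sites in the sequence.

3

CTCGAG occurs starting at positions 21, 39, 55.
XhoI cuts at 3 sites.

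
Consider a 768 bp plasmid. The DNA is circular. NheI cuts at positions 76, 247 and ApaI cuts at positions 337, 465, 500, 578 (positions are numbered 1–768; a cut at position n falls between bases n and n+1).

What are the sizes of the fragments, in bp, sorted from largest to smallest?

Combined cut positions (sorted): 76, 247, 337, 465, 500, 578.
Circular molecule, 6 cuts → 6 fragments:
  247 − 76 = 171 bp
  337 − 247 = 90 bp
  465 − 337 = 128 bp
  500 − 465 = 35 bp
  578 − 500 = 78 bp
  wrap: 768 − 578 + 76 = 266 bp
Sorted largest to smallest: 266, 171, 128, 90, 78, 35 bp.

266, 171, 128, 90, 78, 35 bp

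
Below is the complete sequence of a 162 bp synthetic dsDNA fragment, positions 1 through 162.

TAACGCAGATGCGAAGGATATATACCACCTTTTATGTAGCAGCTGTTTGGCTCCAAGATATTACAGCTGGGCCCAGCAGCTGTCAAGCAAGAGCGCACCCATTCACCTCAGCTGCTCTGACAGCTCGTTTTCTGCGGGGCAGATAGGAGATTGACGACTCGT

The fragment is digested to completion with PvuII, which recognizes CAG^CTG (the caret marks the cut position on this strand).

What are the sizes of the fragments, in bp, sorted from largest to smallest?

PvuII sites (CAGCTG) start at positions 40, 64, 77, 109.
PvuII cuts after base 3 of each site, so after positions 42, 66, 79, 111.
Linear molecule, 4 cuts → 5 fragments:
  1–42 → 42 bp
  43–66 → 24 bp
  67–79 → 13 bp
  80–111 → 32 bp
  112–162 → 51 bp
Sorted largest to smallest: 51, 42, 32, 24, 13 bp.

51, 42, 32, 24, 13 bp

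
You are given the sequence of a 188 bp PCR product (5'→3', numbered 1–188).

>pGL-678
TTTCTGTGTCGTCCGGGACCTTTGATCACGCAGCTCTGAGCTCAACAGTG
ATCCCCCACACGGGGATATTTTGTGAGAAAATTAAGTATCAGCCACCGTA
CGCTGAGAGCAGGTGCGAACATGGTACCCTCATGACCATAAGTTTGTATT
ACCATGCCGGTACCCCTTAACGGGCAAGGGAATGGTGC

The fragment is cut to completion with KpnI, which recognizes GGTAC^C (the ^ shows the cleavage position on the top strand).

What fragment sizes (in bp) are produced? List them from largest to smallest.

KpnI sites (GGTACC) start at positions 123, 159.
KpnI cuts after base 5 of each site (before the last base), so after positions 127, 163.
Linear molecule, 2 cuts → 3 fragments:
  1–127 → 127 bp
  128–163 → 36 bp
  164–188 → 25 bp
Sorted largest to smallest: 127, 36, 25 bp.

127, 36, 25 bp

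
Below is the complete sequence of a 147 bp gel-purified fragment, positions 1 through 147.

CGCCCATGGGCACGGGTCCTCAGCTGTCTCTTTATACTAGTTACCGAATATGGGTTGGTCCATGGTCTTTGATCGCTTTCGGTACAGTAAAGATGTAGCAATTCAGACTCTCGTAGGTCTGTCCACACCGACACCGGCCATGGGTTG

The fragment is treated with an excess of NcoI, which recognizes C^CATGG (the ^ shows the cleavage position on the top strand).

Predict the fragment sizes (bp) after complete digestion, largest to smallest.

78, 56, 9, 4 bp

NcoI sites (CCATGG) start at positions 4, 60, 138.
NcoI cuts after the first base of each site, so after positions 4, 60, 138.
Linear molecule, 3 cuts → 4 fragments:
  1–4 → 4 bp
  5–60 → 56 bp
  61–138 → 78 bp
  139–147 → 9 bp
Sorted largest to smallest: 78, 56, 9, 4 bp.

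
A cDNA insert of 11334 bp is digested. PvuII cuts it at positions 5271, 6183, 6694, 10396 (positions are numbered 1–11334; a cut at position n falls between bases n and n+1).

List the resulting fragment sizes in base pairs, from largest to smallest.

Linear molecule, 4 cuts → 5 fragments:
  5271 − 0 = 5271 bp
  6183 − 5271 = 912 bp
  6694 − 6183 = 511 bp
  10396 − 6694 = 3702 bp
  11334 − 10396 = 938 bp
Sorted largest to smallest: 5271, 3702, 938, 912, 511 bp.

5271, 3702, 938, 912, 511 bp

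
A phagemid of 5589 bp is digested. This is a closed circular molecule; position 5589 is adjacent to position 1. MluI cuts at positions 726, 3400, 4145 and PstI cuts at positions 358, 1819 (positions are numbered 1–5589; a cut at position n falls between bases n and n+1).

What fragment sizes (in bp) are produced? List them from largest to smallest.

1802, 1581, 1093, 745, 368 bp

Combined cut positions (sorted): 358, 726, 1819, 3400, 4145.
Circular molecule, 5 cuts → 5 fragments:
  726 − 358 = 368 bp
  1819 − 726 = 1093 bp
  3400 − 1819 = 1581 bp
  4145 − 3400 = 745 bp
  wrap: 5589 − 4145 + 358 = 1802 bp
Sorted largest to smallest: 1802, 1581, 1093, 745, 368 bp.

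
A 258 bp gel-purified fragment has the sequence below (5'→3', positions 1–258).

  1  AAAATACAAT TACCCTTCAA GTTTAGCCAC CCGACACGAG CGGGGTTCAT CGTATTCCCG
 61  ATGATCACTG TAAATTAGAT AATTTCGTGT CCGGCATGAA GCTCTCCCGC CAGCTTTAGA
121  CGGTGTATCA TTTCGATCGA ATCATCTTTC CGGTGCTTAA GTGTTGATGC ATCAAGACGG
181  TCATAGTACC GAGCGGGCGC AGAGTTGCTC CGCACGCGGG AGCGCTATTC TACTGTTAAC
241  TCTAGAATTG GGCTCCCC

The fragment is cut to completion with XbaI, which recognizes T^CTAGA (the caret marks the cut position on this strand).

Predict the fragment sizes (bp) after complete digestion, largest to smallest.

The XbaI site (TCTAGA) starts at position 241.
XbaI cuts after the first base of each site, so after position 241.
Linear molecule, 1 cut → 2 fragments:
  1–241 → 241 bp
  242–258 → 17 bp
Sorted largest to smallest: 241, 17 bp.

241, 17 bp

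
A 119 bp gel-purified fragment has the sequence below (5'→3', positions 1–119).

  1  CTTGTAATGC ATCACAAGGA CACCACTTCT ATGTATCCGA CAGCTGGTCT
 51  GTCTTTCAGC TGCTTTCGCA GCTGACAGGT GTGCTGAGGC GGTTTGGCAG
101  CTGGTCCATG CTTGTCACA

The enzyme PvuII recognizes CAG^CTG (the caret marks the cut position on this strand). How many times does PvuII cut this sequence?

CAGCTG occurs starting at positions 41, 57, 69, 98.
PvuII cuts at 4 sites.

4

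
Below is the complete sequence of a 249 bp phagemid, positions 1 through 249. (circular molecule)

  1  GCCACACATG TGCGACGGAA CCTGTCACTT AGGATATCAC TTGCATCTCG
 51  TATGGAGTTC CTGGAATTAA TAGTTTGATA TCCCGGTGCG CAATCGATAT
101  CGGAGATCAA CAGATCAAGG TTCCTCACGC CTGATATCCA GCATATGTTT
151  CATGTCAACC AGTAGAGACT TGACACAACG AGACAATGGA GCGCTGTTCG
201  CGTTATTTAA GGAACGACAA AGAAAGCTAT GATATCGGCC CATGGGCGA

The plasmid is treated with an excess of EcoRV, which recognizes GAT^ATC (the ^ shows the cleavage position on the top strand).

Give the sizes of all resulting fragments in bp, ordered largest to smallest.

EcoRV sites (GATATC) start at positions 33, 77, 96, 133, 231.
EcoRV cuts after base 3 of each site, so after positions 35, 79, 98, 135, 233.
Circular molecule, 5 cuts → 5 fragments:
  36–79 → 44 bp
  80–98 → 19 bp
  99–135 → 37 bp
  136–233 → 98 bp
  234–249 then 1–35 → 16 + 35 = 51 bp
Sorted largest to smallest: 98, 51, 44, 37, 19 bp.

98, 51, 44, 37, 19 bp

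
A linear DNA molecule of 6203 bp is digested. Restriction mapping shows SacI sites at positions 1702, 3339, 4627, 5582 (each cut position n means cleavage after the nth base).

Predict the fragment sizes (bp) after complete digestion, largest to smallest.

Linear molecule, 4 cuts → 5 fragments:
  1702 − 0 = 1702 bp
  3339 − 1702 = 1637 bp
  4627 − 3339 = 1288 bp
  5582 − 4627 = 955 bp
  6203 − 5582 = 621 bp
Sorted largest to smallest: 1702, 1637, 1288, 955, 621 bp.

1702, 1637, 1288, 955, 621 bp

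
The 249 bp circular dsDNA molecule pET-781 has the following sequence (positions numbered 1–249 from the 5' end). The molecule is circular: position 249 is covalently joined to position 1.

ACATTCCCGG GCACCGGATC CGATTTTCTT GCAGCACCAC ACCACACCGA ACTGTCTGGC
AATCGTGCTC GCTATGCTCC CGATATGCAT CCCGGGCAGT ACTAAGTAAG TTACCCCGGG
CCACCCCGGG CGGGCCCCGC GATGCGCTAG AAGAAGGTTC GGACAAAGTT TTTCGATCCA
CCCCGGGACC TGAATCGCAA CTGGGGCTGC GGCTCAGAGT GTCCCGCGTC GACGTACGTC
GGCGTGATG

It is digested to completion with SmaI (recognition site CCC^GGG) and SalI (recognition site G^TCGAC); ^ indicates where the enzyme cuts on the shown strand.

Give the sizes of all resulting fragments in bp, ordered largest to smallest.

SmaI sites (CCCGGG) start at positions 6, 91, 115, 125, 182.
SmaI cuts after base 3 of each site, so after positions 8, 93, 117, 127, 184.
The SalI site (GTCGAC) starts at position 228.
SalI cuts after the first base of each site, so after position 228.
Combined cut positions: 8, 93, 117, 127, 184, 228.
Circular molecule, 6 cuts → 6 fragments:
  9–93 → 85 bp
  94–117 → 24 bp
  118–127 → 10 bp
  128–184 → 57 bp
  185–228 → 44 bp
  229–249 then 1–8 → 21 + 8 = 29 bp
Sorted largest to smallest: 85, 57, 44, 29, 24, 10 bp.

85, 57, 44, 29, 24, 10 bp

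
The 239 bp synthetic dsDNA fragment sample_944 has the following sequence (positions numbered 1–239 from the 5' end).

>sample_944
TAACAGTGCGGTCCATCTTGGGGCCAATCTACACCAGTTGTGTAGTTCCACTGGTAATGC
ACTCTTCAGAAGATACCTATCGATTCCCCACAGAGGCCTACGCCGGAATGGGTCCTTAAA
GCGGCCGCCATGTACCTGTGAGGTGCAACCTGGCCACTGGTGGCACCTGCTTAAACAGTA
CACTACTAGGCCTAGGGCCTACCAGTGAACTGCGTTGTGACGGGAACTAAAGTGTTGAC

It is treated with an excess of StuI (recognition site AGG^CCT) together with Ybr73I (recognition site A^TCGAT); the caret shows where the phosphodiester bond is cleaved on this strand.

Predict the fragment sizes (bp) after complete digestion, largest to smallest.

94, 79, 49, 17 bp

StuI sites (AGGCCT) start at positions 94, 188.
StuI cuts after base 3 of each site, so after positions 96, 190.
The Ybr73I site (ATCGAT) starts at position 79.
Ybr73I cuts after the first base of each site, so after position 79.
Combined cut positions: 79, 96, 190.
Linear molecule, 3 cuts → 4 fragments:
  1–79 → 79 bp
  80–96 → 17 bp
  97–190 → 94 bp
  191–239 → 49 bp
Sorted largest to smallest: 94, 79, 49, 17 bp.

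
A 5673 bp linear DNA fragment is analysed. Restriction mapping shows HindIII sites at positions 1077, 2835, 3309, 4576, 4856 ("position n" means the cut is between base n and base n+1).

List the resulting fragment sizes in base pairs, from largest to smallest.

Linear molecule, 5 cuts → 6 fragments:
  1077 − 0 = 1077 bp
  2835 − 1077 = 1758 bp
  3309 − 2835 = 474 bp
  4576 − 3309 = 1267 bp
  4856 − 4576 = 280 bp
  5673 − 4856 = 817 bp
Sorted largest to smallest: 1758, 1267, 1077, 817, 474, 280 bp.

1758, 1267, 1077, 817, 474, 280 bp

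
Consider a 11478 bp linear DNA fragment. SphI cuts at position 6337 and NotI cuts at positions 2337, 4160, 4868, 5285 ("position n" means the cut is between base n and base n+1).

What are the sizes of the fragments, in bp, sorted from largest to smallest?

5141, 2337, 1823, 1052, 708, 417 bp

Combined cut positions (sorted): 2337, 4160, 4868, 5285, 6337.
Linear molecule, 5 cuts → 6 fragments:
  2337 − 0 = 2337 bp
  4160 − 2337 = 1823 bp
  4868 − 4160 = 708 bp
  5285 − 4868 = 417 bp
  6337 − 5285 = 1052 bp
  11478 − 6337 = 5141 bp
Sorted largest to smallest: 5141, 2337, 1823, 1052, 708, 417 bp.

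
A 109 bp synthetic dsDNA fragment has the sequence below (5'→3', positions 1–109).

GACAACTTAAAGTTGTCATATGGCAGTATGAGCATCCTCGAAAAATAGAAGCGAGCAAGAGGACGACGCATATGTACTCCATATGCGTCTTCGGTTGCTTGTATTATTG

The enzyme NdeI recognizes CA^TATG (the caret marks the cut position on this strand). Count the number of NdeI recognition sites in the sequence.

3

CATATG occurs starting at positions 17, 69, 80.
NdeI cuts at 3 sites.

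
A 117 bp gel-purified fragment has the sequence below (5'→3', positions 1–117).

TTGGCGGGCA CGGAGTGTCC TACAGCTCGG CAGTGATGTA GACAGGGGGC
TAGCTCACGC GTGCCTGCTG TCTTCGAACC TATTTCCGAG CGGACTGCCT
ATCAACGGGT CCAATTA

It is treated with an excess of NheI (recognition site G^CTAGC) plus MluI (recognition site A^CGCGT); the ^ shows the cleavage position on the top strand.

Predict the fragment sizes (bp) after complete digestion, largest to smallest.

60, 49, 8 bp

The NheI site (GCTAGC) starts at position 49.
NheI cuts after the first base of each site, so after position 49.
The MluI site (ACGCGT) starts at position 57.
MluI cuts after the first base of each site, so after position 57.
Combined cut positions: 49, 57.
Linear molecule, 2 cuts → 3 fragments:
  1–49 → 49 bp
  50–57 → 8 bp
  58–117 → 60 bp
Sorted largest to smallest: 60, 49, 8 bp.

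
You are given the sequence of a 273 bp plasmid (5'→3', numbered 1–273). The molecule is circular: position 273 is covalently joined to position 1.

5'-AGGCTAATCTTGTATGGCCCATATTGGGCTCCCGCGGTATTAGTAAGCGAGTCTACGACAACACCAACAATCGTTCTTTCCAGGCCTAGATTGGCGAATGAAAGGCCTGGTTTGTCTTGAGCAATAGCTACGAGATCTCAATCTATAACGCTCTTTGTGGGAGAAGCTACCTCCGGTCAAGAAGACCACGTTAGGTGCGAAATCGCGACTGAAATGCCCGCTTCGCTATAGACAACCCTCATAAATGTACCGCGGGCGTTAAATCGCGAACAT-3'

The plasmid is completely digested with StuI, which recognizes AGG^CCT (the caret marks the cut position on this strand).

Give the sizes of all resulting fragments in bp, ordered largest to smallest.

252, 21 bp

StuI sites (AGGCCT) start at positions 82, 103.
StuI cuts after base 3 of each site, so after positions 84, 105.
Circular molecule, 2 cuts → 2 fragments:
  85–105 → 21 bp
  106–273 then 1–84 → 168 + 84 = 252 bp
Sorted largest to smallest: 252, 21 bp.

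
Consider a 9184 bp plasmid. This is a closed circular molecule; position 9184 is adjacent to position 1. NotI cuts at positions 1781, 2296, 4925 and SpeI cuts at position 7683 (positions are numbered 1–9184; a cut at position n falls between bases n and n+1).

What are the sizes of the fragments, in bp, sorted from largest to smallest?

3282, 2758, 2629, 515 bp

Combined cut positions (sorted): 1781, 2296, 4925, 7683.
Circular molecule, 4 cuts → 4 fragments:
  2296 − 1781 = 515 bp
  4925 − 2296 = 2629 bp
  7683 − 4925 = 2758 bp
  wrap: 9184 − 7683 + 1781 = 3282 bp
Sorted largest to smallest: 3282, 2758, 2629, 515 bp.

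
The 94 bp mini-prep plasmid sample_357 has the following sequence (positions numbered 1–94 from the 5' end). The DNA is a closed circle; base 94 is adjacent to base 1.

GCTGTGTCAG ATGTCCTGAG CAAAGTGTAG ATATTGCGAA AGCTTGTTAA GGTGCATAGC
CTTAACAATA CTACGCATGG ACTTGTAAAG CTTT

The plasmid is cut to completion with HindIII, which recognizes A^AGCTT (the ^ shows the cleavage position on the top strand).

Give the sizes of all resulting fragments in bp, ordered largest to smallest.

HindIII sites (AAGCTT) start at positions 40, 88.
HindIII cuts after the first base of each site, so after positions 40, 88.
Circular molecule, 2 cuts → 2 fragments:
  41–88 → 48 bp
  89–94 then 1–40 → 6 + 40 = 46 bp
Sorted largest to smallest: 48, 46 bp.

48, 46 bp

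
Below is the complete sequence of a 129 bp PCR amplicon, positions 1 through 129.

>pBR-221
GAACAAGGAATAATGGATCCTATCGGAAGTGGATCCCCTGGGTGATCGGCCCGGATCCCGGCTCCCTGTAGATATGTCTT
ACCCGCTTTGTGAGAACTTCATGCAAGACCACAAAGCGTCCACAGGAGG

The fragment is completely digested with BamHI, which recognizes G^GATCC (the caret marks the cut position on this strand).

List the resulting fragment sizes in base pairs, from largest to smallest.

BamHI sites (GGATCC) start at positions 15, 31, 53.
BamHI cuts after the first base of each site, so after positions 15, 31, 53.
Linear molecule, 3 cuts → 4 fragments:
  1–15 → 15 bp
  16–31 → 16 bp
  32–53 → 22 bp
  54–129 → 76 bp
Sorted largest to smallest: 76, 22, 16, 15 bp.

76, 22, 16, 15 bp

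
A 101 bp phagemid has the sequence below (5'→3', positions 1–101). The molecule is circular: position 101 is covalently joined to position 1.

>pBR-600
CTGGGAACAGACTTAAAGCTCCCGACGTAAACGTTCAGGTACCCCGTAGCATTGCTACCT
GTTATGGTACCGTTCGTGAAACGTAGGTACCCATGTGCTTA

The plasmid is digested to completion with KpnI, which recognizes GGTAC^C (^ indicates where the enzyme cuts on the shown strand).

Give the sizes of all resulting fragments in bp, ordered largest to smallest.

KpnI sites (GGTACC) start at positions 38, 66, 86.
KpnI cuts after base 5 of each site (before the last base), so after positions 42, 70, 90.
Circular molecule, 3 cuts → 3 fragments:
  43–70 → 28 bp
  71–90 → 20 bp
  91–101 then 1–42 → 11 + 42 = 53 bp
Sorted largest to smallest: 53, 28, 20 bp.

53, 28, 20 bp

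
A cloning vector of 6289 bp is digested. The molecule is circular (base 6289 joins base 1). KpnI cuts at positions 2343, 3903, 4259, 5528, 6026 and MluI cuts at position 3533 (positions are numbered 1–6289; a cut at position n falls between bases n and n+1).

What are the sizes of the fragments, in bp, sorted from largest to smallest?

2606, 1269, 1190, 498, 370, 356 bp

Combined cut positions (sorted): 2343, 3533, 3903, 4259, 5528, 6026.
Circular molecule, 6 cuts → 6 fragments:
  3533 − 2343 = 1190 bp
  3903 − 3533 = 370 bp
  4259 − 3903 = 356 bp
  5528 − 4259 = 1269 bp
  6026 − 5528 = 498 bp
  wrap: 6289 − 6026 + 2343 = 2606 bp
Sorted largest to smallest: 2606, 1269, 1190, 498, 370, 356 bp.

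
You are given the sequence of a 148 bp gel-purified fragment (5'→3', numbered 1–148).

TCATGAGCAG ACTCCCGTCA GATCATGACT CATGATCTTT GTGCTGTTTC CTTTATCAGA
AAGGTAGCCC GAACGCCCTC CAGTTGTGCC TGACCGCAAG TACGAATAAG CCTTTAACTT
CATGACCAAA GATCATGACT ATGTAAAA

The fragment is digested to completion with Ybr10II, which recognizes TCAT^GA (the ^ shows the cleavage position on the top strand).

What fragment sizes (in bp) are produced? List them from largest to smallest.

90, 22, 13, 12, 7, 4 bp

Ybr10II sites (TCATGA) start at positions 1, 23, 30, 120, 133.
Ybr10II cuts after base 4 of each site, so after positions 4, 26, 33, 123, 136.
Linear molecule, 5 cuts → 6 fragments:
  1–4 → 4 bp
  5–26 → 22 bp
  27–33 → 7 bp
  34–123 → 90 bp
  124–136 → 13 bp
  137–148 → 12 bp
Sorted largest to smallest: 90, 22, 13, 12, 7, 4 bp.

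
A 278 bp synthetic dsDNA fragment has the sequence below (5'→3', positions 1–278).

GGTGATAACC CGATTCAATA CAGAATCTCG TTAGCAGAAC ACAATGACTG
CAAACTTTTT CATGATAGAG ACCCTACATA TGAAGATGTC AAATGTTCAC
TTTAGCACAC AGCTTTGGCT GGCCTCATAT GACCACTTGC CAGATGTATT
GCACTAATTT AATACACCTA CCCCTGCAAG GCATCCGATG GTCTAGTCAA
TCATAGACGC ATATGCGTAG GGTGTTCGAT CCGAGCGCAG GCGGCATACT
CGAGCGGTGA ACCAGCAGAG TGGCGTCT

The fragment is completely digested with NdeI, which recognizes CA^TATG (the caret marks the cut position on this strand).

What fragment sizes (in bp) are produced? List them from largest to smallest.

84, 78, 67, 49 bp

NdeI sites (CATATG) start at positions 77, 126, 210.
NdeI cuts after base 2 of each site, so after positions 78, 127, 211.
Linear molecule, 3 cuts → 4 fragments:
  1–78 → 78 bp
  79–127 → 49 bp
  128–211 → 84 bp
  212–278 → 67 bp
Sorted largest to smallest: 84, 78, 67, 49 bp.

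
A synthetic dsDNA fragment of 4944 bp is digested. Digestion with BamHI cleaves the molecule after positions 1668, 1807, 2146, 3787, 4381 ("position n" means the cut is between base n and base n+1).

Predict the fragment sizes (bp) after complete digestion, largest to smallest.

Linear molecule, 5 cuts → 6 fragments:
  1668 − 0 = 1668 bp
  1807 − 1668 = 139 bp
  2146 − 1807 = 339 bp
  3787 − 2146 = 1641 bp
  4381 − 3787 = 594 bp
  4944 − 4381 = 563 bp
Sorted largest to smallest: 1668, 1641, 594, 563, 339, 139 bp.

1668, 1641, 594, 563, 339, 139 bp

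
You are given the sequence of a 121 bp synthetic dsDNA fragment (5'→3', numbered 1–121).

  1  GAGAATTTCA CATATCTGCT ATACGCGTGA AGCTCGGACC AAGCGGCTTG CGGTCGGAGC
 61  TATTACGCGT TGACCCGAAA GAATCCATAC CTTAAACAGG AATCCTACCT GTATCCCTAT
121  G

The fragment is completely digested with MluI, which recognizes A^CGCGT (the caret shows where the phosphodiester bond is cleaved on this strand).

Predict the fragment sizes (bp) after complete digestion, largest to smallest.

56, 42, 23 bp

MluI sites (ACGCGT) start at positions 23, 65.
MluI cuts after the first base of each site, so after positions 23, 65.
Linear molecule, 2 cuts → 3 fragments:
  1–23 → 23 bp
  24–65 → 42 bp
  66–121 → 56 bp
Sorted largest to smallest: 56, 42, 23 bp.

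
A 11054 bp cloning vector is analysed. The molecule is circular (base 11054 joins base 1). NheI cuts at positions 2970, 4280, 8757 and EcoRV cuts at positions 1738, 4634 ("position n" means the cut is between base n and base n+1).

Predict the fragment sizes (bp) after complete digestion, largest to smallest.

Combined cut positions (sorted): 1738, 2970, 4280, 4634, 8757.
Circular molecule, 5 cuts → 5 fragments:
  2970 − 1738 = 1232 bp
  4280 − 2970 = 1310 bp
  4634 − 4280 = 354 bp
  8757 − 4634 = 4123 bp
  wrap: 11054 − 8757 + 1738 = 4035 bp
Sorted largest to smallest: 4123, 4035, 1310, 1232, 354 bp.

4123, 4035, 1310, 1232, 354 bp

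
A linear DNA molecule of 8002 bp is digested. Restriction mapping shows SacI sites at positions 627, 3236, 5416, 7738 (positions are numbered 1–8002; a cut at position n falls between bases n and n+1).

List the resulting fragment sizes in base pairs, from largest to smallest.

2609, 2322, 2180, 627, 264 bp

Linear molecule, 4 cuts → 5 fragments:
  627 − 0 = 627 bp
  3236 − 627 = 2609 bp
  5416 − 3236 = 2180 bp
  7738 − 5416 = 2322 bp
  8002 − 7738 = 264 bp
Sorted largest to smallest: 2609, 2322, 2180, 627, 264 bp.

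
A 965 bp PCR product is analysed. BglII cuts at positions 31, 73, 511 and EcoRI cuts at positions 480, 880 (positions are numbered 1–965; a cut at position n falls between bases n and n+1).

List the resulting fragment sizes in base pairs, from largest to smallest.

407, 369, 85, 42, 31, 31 bp

Combined cut positions (sorted): 31, 73, 480, 511, 880.
Linear molecule, 5 cuts → 6 fragments:
  31 − 0 = 31 bp
  73 − 31 = 42 bp
  480 − 73 = 407 bp
  511 − 480 = 31 bp
  880 − 511 = 369 bp
  965 − 880 = 85 bp
Sorted largest to smallest: 407, 369, 85, 42, 31, 31 bp.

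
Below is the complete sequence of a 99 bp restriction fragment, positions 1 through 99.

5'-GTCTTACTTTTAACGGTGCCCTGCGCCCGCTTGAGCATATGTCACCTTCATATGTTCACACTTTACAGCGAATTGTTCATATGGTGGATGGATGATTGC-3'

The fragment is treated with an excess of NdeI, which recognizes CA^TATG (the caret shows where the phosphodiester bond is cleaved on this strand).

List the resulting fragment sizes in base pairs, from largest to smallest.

37, 29, 20, 13 bp

NdeI sites (CATATG) start at positions 36, 49, 78.
NdeI cuts after base 2 of each site, so after positions 37, 50, 79.
Linear molecule, 3 cuts → 4 fragments:
  1–37 → 37 bp
  38–50 → 13 bp
  51–79 → 29 bp
  80–99 → 20 bp
Sorted largest to smallest: 37, 29, 20, 13 bp.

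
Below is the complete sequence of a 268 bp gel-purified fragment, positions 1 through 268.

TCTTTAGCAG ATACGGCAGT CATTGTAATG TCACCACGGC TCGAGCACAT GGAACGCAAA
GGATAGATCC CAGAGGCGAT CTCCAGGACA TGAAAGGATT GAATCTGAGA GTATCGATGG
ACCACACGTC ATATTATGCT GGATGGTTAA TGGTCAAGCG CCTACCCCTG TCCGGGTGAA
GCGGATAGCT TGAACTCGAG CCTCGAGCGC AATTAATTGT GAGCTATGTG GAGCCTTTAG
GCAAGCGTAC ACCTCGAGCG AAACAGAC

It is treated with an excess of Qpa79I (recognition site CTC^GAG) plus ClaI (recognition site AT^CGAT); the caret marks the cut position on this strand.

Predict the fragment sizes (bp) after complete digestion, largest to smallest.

83, 72, 51, 42, 13, 7 bp

Qpa79I sites (CTCGAG) start at positions 40, 195, 202, 253.
Qpa79I cuts after base 3 of each site, so after positions 42, 197, 204, 255.
The ClaI site (ATCGAT) starts at position 113.
ClaI cuts after base 2 of each site, so after position 114.
Combined cut positions: 42, 114, 197, 204, 255.
Linear molecule, 5 cuts → 6 fragments:
  1–42 → 42 bp
  43–114 → 72 bp
  115–197 → 83 bp
  198–204 → 7 bp
  205–255 → 51 bp
  256–268 → 13 bp
Sorted largest to smallest: 83, 72, 51, 42, 13, 7 bp.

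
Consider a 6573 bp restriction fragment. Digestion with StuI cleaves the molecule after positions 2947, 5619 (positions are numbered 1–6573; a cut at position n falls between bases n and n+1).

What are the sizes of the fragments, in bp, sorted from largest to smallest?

Linear molecule, 2 cuts → 3 fragments:
  2947 − 0 = 2947 bp
  5619 − 2947 = 2672 bp
  6573 − 5619 = 954 bp
Sorted largest to smallest: 2947, 2672, 954 bp.

2947, 2672, 954 bp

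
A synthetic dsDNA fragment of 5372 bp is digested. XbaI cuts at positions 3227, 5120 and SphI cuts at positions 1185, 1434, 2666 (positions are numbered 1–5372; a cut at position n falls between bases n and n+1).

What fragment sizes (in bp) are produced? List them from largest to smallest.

Combined cut positions (sorted): 1185, 1434, 2666, 3227, 5120.
Linear molecule, 5 cuts → 6 fragments:
  1185 − 0 = 1185 bp
  1434 − 1185 = 249 bp
  2666 − 1434 = 1232 bp
  3227 − 2666 = 561 bp
  5120 − 3227 = 1893 bp
  5372 − 5120 = 252 bp
Sorted largest to smallest: 1893, 1232, 1185, 561, 252, 249 bp.

1893, 1232, 1185, 561, 252, 249 bp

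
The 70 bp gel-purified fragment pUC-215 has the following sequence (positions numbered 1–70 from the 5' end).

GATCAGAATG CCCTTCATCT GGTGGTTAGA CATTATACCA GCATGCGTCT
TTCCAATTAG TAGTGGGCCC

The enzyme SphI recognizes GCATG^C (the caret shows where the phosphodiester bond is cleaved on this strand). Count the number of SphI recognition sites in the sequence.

GCATGC occurs starting at position 41.
SphI cuts at 1 site.

1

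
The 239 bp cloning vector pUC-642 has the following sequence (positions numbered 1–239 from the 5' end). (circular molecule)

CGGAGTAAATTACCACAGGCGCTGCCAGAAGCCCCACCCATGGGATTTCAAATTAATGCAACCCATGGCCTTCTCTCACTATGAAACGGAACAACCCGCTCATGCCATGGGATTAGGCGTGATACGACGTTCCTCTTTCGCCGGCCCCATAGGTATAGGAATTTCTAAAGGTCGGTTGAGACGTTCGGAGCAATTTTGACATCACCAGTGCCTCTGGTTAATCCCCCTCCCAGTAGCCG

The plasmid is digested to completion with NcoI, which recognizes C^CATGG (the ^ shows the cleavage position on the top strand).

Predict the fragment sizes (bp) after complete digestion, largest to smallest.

NcoI sites (CCATGG) start at positions 38, 63, 105.
NcoI cuts after the first base of each site, so after positions 38, 63, 105.
Circular molecule, 3 cuts → 3 fragments:
  39–63 → 25 bp
  64–105 → 42 bp
  106–239 then 1–38 → 134 + 38 = 172 bp
Sorted largest to smallest: 172, 42, 25 bp.

172, 42, 25 bp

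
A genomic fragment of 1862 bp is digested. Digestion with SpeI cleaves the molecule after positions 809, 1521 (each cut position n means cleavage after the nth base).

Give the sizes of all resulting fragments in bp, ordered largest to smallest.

809, 712, 341 bp

Linear molecule, 2 cuts → 3 fragments:
  809 − 0 = 809 bp
  1521 − 809 = 712 bp
  1862 − 1521 = 341 bp
Sorted largest to smallest: 809, 712, 341 bp.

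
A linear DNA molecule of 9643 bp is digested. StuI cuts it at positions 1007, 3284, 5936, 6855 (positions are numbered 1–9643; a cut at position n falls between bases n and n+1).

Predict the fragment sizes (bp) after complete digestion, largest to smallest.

2788, 2652, 2277, 1007, 919 bp

Linear molecule, 4 cuts → 5 fragments:
  1007 − 0 = 1007 bp
  3284 − 1007 = 2277 bp
  5936 − 3284 = 2652 bp
  6855 − 5936 = 919 bp
  9643 − 6855 = 2788 bp
Sorted largest to smallest: 2788, 2652, 2277, 1007, 919 bp.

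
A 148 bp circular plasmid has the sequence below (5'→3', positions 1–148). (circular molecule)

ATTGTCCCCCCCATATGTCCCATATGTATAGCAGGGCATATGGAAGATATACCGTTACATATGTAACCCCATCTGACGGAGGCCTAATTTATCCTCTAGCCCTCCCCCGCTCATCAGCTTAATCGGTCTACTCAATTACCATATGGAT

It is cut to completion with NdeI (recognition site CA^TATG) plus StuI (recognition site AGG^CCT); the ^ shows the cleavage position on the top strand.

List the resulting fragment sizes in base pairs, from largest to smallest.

NdeI sites (CATATG) start at positions 12, 21, 37, 58, 140.
NdeI cuts after base 2 of each site, so after positions 13, 22, 38, 59, 141.
The StuI site (AGGCCT) starts at position 80.
StuI cuts after base 3 of each site, so after position 82.
Combined cut positions: 13, 22, 38, 59, 82, 141.
Circular molecule, 6 cuts → 6 fragments:
  14–22 → 9 bp
  23–38 → 16 bp
  39–59 → 21 bp
  60–82 → 23 bp
  83–141 → 59 bp
  142–148 then 1–13 → 7 + 13 = 20 bp
Sorted largest to smallest: 59, 23, 21, 20, 16, 9 bp.

59, 23, 21, 20, 16, 9 bp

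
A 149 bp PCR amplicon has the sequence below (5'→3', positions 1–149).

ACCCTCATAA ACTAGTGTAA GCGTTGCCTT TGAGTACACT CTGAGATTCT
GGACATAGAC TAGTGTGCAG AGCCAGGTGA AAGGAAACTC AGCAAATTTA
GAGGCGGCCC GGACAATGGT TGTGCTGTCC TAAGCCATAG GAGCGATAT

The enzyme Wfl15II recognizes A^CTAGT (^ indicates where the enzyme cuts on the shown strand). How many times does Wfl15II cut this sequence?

ACTAGT occurs starting at positions 11, 59.
Wfl15II cuts at 2 sites.

2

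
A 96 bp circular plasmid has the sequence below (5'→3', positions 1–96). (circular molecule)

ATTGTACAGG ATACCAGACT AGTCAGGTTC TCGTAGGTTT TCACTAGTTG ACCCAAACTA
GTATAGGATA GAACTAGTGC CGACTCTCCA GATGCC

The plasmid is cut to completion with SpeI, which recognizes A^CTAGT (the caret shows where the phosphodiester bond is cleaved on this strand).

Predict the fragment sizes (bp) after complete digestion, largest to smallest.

41, 25, 16, 14 bp

SpeI sites (ACTAGT) start at positions 18, 43, 57, 73.
SpeI cuts after the first base of each site, so after positions 18, 43, 57, 73.
Circular molecule, 4 cuts → 4 fragments:
  19–43 → 25 bp
  44–57 → 14 bp
  58–73 → 16 bp
  74–96 then 1–18 → 23 + 18 = 41 bp
Sorted largest to smallest: 41, 25, 16, 14 bp.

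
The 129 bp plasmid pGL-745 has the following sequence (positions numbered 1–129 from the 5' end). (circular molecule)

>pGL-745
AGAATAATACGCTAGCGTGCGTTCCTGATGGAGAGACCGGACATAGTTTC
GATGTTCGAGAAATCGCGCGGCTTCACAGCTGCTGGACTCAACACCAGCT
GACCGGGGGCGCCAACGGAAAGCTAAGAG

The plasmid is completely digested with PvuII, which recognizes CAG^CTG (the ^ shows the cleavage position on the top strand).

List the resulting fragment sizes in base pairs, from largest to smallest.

PvuII sites (CAGCTG) start at positions 77, 96.
PvuII cuts after base 3 of each site, so after positions 79, 98.
Circular molecule, 2 cuts → 2 fragments:
  80–98 → 19 bp
  99–129 then 1–79 → 31 + 79 = 110 bp
Sorted largest to smallest: 110, 19 bp.

110, 19 bp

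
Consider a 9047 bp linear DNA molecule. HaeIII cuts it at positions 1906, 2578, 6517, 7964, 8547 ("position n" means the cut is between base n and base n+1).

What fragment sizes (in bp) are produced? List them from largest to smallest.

Linear molecule, 5 cuts → 6 fragments:
  1906 − 0 = 1906 bp
  2578 − 1906 = 672 bp
  6517 − 2578 = 3939 bp
  7964 − 6517 = 1447 bp
  8547 − 7964 = 583 bp
  9047 − 8547 = 500 bp
Sorted largest to smallest: 3939, 1906, 1447, 672, 583, 500 bp.

3939, 1906, 1447, 672, 583, 500 bp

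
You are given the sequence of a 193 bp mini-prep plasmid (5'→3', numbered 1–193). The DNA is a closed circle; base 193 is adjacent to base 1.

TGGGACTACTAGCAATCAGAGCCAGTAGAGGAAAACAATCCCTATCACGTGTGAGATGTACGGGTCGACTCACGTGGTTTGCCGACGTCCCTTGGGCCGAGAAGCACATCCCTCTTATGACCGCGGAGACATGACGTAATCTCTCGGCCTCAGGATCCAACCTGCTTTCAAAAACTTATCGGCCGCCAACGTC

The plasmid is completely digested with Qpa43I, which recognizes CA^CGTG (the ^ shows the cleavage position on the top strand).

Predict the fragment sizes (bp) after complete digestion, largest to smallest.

Qpa43I sites (CACGTG) start at positions 46, 71.
Qpa43I cuts after base 2 of each site, so after positions 47, 72.
Circular molecule, 2 cuts → 2 fragments:
  48–72 → 25 bp
  73–193 then 1–47 → 121 + 47 = 168 bp
Sorted largest to smallest: 168, 25 bp.

168, 25 bp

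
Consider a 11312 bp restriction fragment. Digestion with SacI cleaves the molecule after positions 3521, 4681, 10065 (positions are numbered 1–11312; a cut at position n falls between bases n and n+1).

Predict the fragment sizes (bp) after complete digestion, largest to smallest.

5384, 3521, 1247, 1160 bp

Linear molecule, 3 cuts → 4 fragments:
  3521 − 0 = 3521 bp
  4681 − 3521 = 1160 bp
  10065 − 4681 = 5384 bp
  11312 − 10065 = 1247 bp
Sorted largest to smallest: 5384, 3521, 1247, 1160 bp.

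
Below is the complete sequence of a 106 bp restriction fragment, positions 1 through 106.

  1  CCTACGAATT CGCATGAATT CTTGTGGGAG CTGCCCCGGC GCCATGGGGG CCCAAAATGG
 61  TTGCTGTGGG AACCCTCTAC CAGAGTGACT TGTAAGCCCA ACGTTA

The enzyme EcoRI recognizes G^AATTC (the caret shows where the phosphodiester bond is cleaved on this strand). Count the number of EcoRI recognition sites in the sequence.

GAATTC occurs starting at positions 6, 16.
EcoRI cuts at 2 sites.

2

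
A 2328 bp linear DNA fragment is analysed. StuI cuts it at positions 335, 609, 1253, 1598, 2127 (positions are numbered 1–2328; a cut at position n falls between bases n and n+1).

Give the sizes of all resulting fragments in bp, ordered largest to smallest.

Linear molecule, 5 cuts → 6 fragments:
  335 − 0 = 335 bp
  609 − 335 = 274 bp
  1253 − 609 = 644 bp
  1598 − 1253 = 345 bp
  2127 − 1598 = 529 bp
  2328 − 2127 = 201 bp
Sorted largest to smallest: 644, 529, 345, 335, 274, 201 bp.

644, 529, 345, 335, 274, 201 bp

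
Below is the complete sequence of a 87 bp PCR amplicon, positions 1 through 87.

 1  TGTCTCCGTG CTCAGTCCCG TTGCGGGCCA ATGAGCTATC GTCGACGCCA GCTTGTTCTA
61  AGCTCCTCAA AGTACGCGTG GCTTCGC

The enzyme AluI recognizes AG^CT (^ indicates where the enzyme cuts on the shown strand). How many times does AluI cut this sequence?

3

AGCT occurs starting at positions 34, 50, 61.
AluI cuts at 3 sites.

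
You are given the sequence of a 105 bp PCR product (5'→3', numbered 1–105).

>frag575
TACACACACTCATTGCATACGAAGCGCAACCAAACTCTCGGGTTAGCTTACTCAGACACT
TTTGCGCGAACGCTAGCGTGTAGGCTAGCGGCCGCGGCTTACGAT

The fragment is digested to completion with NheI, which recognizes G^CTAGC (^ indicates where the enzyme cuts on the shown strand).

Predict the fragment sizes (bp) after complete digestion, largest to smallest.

NheI sites (GCTAGC) start at positions 72, 84.
NheI cuts after the first base of each site, so after positions 72, 84.
Linear molecule, 2 cuts → 3 fragments:
  1–72 → 72 bp
  73–84 → 12 bp
  85–105 → 21 bp
Sorted largest to smallest: 72, 21, 12 bp.

72, 21, 12 bp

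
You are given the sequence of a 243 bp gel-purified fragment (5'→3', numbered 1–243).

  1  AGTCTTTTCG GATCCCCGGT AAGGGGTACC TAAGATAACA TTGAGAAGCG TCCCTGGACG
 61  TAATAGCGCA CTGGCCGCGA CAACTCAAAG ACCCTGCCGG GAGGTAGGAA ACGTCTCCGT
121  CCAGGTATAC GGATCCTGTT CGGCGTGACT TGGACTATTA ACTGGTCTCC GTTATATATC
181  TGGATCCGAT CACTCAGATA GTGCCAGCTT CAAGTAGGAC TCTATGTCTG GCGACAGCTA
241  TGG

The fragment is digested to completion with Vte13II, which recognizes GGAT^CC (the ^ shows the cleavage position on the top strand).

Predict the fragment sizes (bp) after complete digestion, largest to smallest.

Vte13II sites (GGATCC) start at positions 10, 131, 182.
Vte13II cuts after base 4 of each site, so after positions 13, 134, 185.
Linear molecule, 3 cuts → 4 fragments:
  1–13 → 13 bp
  14–134 → 121 bp
  135–185 → 51 bp
  186–243 → 58 bp
Sorted largest to smallest: 121, 58, 51, 13 bp.

121, 58, 51, 13 bp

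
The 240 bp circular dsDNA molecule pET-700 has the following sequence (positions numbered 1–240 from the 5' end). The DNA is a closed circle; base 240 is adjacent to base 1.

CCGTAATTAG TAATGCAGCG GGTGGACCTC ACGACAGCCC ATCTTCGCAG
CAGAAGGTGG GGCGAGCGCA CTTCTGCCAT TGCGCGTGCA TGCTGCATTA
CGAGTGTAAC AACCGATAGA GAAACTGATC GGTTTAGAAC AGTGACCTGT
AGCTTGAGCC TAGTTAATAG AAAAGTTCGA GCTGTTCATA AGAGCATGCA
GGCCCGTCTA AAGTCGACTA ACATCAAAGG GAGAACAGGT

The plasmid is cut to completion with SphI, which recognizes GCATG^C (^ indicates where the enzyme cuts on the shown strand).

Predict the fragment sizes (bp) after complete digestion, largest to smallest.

134, 106 bp

SphI sites (GCATGC) start at positions 88, 194.
SphI cuts after base 5 of each site (before the last base), so after positions 92, 198.
Circular molecule, 2 cuts → 2 fragments:
  93–198 → 106 bp
  199–240 then 1–92 → 42 + 92 = 134 bp
Sorted largest to smallest: 134, 106 bp.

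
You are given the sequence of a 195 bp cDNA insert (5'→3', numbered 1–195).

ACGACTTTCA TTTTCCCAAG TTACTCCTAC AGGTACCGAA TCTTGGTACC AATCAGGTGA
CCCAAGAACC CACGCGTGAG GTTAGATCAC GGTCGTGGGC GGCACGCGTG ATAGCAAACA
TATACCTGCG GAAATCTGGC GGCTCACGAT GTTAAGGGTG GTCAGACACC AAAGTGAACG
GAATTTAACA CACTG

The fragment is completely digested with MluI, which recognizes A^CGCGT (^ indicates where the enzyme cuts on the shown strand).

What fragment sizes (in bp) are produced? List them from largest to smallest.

91, 72, 32 bp

MluI sites (ACGCGT) start at positions 72, 104.
MluI cuts after the first base of each site, so after positions 72, 104.
Linear molecule, 2 cuts → 3 fragments:
  1–72 → 72 bp
  73–104 → 32 bp
  105–195 → 91 bp
Sorted largest to smallest: 91, 72, 32 bp.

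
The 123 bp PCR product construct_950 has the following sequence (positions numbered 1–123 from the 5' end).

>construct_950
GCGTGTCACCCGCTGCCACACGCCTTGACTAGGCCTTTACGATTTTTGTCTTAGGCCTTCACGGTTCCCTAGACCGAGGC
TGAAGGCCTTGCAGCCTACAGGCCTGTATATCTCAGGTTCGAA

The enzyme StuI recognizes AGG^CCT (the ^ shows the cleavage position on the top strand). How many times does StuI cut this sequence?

4

AGGCCT occurs starting at positions 31, 53, 84, 100.
StuI cuts at 4 sites.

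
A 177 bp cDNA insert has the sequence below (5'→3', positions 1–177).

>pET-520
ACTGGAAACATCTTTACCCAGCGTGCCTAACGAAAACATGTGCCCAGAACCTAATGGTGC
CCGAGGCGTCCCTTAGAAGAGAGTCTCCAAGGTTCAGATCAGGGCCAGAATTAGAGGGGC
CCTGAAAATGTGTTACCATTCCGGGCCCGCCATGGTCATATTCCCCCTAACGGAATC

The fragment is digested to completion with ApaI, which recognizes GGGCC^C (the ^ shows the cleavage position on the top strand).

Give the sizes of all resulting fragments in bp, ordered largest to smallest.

ApaI sites (GGGCCC) start at positions 117, 143.
ApaI cuts after base 5 of each site (before the last base), so after positions 121, 147.
Linear molecule, 2 cuts → 3 fragments:
  1–121 → 121 bp
  122–147 → 26 bp
  148–177 → 30 bp
Sorted largest to smallest: 121, 30, 26 bp.

121, 30, 26 bp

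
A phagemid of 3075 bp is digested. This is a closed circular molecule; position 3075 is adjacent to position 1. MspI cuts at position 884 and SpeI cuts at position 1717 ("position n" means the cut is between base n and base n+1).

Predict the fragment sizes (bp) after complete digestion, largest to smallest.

Combined cut positions (sorted): 884, 1717.
Circular molecule, 2 cuts → 2 fragments:
  1717 − 884 = 833 bp
  wrap: 3075 − 1717 + 884 = 2242 bp
Sorted largest to smallest: 2242, 833 bp.

2242, 833 bp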